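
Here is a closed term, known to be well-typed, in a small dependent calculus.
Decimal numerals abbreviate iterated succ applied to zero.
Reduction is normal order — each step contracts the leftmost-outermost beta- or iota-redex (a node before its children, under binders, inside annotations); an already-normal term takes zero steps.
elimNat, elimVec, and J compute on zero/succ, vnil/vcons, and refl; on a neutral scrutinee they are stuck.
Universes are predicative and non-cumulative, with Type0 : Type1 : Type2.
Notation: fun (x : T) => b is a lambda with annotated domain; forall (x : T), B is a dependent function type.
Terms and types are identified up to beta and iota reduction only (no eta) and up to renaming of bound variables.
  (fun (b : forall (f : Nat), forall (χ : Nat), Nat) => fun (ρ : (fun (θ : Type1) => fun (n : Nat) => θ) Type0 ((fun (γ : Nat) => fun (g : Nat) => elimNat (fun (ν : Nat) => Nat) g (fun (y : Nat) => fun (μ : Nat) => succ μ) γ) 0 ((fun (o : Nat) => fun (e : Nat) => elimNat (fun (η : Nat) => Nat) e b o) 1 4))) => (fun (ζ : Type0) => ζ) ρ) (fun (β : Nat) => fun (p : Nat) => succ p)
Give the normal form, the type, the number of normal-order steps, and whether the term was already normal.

normal form:
  fun (b : Type0) => b
inferred type:
  forall (b : Type0), Type0
normal-order step count: 4
already normal: no
first contracted redex: a beta-redex


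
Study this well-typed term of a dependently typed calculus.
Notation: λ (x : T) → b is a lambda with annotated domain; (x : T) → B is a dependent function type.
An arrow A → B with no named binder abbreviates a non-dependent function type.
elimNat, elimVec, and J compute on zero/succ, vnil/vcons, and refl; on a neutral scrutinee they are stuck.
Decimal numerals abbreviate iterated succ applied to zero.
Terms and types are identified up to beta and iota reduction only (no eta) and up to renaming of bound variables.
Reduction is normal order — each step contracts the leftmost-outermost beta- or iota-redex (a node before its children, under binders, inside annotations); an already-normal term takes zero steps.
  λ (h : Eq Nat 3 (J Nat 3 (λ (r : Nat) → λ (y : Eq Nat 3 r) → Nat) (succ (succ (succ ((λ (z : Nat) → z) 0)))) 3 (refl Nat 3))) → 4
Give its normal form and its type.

reduced normal form:
  λ (h : Eq Nat 3 3) → 4
type:
  Eq Nat 3 3 → Nat


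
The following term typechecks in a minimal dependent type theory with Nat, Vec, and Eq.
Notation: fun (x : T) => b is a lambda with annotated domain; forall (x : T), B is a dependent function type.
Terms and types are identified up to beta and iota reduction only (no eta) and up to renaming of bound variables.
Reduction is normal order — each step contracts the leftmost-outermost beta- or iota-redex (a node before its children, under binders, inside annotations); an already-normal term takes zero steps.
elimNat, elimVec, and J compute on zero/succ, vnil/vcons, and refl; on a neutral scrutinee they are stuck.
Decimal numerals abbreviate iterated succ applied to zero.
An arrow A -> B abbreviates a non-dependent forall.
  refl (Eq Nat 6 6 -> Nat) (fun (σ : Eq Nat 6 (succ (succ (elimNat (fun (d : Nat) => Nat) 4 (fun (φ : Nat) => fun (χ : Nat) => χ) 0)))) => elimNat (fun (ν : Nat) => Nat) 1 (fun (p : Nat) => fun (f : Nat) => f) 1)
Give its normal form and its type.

normal form:
  refl (Eq Nat 6 6 -> Nat) (fun (σ : Eq Nat 6 6) => 1)
inferred type:
  Eq (Eq Nat 6 6 -> Nat) (fun (σ : Eq Nat 6 6) => 1) (fun (d : Eq Nat 6 6) => 1)


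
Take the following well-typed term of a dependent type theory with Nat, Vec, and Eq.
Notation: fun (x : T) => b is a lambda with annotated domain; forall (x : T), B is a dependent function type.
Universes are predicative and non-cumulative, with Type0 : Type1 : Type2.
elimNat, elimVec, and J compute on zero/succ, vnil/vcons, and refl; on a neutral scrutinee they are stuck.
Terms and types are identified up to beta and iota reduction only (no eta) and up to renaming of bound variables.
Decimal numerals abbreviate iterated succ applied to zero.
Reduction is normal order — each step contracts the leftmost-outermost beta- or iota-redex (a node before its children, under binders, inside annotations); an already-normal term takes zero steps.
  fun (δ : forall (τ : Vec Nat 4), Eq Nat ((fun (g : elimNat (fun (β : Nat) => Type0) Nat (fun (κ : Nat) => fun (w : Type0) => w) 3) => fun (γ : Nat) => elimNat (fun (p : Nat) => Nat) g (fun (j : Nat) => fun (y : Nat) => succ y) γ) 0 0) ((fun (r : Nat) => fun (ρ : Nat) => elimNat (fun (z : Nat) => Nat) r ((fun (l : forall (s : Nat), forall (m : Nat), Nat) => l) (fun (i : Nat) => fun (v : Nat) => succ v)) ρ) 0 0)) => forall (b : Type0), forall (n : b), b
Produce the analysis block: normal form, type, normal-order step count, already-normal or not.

reduced normal form:
  fun (δ : forall (τ : Vec Nat 4), Eq Nat 0 0) => forall (g : Type0), forall (β : g), g
the term's type:
  forall (δ : forall (τ : Vec Nat 4), Eq Nat 0 0), Type1
normal-order step count: 6
term was already normal: no
first contracted redex: a beta-redex


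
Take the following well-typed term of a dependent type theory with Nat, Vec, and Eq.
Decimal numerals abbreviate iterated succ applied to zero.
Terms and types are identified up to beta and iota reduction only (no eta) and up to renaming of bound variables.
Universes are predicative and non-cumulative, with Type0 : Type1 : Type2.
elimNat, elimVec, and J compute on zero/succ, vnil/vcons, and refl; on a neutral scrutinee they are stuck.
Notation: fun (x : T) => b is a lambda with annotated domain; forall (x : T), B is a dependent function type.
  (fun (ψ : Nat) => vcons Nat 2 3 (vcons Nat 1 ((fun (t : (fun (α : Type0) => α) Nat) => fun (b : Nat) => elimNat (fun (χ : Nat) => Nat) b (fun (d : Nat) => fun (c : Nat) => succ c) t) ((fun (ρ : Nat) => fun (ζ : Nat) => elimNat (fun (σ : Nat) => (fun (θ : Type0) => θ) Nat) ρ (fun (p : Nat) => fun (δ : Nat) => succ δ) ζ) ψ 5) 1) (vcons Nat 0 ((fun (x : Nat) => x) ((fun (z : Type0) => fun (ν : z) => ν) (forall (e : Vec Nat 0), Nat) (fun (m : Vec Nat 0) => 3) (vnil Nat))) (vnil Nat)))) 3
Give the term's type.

the term's type:
  Vec Nat 3


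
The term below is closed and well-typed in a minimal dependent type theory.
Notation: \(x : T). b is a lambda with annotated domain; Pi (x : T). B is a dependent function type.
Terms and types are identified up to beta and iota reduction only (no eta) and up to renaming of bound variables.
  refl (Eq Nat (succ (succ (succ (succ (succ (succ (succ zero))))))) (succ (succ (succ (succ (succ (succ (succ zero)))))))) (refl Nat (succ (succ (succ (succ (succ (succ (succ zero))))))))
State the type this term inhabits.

inferred type:
  Eq (Eq Nat (succ (succ (succ (succ (succ (succ (succ zero))))))) (succ (succ (succ (succ (succ (succ (succ zero)))))))) (refl Nat (succ (succ (succ (succ (succ (succ (succ zero)))))))) (refl Nat (succ (succ (succ (succ (succ (succ (succ zero))))))))


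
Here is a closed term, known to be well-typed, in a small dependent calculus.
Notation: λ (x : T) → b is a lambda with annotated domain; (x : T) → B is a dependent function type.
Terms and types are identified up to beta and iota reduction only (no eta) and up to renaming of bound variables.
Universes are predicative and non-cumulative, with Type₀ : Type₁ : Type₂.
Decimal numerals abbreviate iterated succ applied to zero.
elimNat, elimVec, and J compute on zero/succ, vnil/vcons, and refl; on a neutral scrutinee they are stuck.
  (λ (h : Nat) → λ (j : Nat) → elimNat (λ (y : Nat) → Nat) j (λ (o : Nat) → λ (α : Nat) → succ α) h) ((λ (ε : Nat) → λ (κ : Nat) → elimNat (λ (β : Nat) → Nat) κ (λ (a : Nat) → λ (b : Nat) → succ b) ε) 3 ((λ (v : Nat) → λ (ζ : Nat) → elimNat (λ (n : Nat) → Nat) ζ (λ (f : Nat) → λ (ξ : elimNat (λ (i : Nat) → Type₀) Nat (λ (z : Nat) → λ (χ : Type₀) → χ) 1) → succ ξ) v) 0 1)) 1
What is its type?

inferred type:
  Nat


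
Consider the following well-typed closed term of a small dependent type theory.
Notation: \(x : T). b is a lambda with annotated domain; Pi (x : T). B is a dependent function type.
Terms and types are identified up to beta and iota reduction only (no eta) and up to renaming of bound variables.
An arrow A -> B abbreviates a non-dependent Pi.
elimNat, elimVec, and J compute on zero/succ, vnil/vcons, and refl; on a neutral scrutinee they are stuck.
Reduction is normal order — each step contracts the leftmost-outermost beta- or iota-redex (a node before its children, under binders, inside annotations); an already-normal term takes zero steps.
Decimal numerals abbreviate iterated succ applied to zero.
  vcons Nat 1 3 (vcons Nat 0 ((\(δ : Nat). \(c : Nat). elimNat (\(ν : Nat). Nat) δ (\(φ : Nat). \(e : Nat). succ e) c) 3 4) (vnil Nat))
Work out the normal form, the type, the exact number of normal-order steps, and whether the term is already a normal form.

resulting normal form:
  vcons Nat 1 3 (vcons Nat 0 7 (vnil Nat))
the term's type:
  Vec Nat 2
steps to reach normal form (normal order): 15
already normal: no
first redex: a beta-redex


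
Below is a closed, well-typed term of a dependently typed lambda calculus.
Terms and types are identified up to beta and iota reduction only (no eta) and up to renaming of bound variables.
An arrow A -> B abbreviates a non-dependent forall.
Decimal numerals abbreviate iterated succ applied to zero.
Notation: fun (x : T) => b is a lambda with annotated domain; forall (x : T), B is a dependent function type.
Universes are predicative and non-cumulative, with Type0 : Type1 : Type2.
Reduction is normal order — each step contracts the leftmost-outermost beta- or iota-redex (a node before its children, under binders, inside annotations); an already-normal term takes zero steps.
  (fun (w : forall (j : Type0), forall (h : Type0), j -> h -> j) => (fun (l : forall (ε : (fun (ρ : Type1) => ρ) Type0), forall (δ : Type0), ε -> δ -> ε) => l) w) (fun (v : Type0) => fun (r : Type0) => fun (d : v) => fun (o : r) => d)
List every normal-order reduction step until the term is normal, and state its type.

normal-order reduction:
  (fun (w : forall (j : Type0), forall (h : Type0), j -> h -> j) => (fun (l : forall (ε : (fun (ρ : Type1) => ρ) Type0), forall (δ : Type0), ε -> δ -> ε) => l) w) (fun (v : Type0) => fun (r : Type0) => fun (d : v) => fun (o : r) => d)
  ~> (fun (w : forall (j : (fun (h : Type1) => h) Type0), forall (l : Type0), j -> l -> j) => w) (fun (ε : Type0) => fun (ρ : Type0) => fun (δ : ε) => fun (v : ρ) => δ)
  ~> fun (w : Type0) => fun (j : Type0) => fun (h : w) => fun (l : j) => h
type:
  forall (w : Type0), forall (j : Type0), w -> j -> w


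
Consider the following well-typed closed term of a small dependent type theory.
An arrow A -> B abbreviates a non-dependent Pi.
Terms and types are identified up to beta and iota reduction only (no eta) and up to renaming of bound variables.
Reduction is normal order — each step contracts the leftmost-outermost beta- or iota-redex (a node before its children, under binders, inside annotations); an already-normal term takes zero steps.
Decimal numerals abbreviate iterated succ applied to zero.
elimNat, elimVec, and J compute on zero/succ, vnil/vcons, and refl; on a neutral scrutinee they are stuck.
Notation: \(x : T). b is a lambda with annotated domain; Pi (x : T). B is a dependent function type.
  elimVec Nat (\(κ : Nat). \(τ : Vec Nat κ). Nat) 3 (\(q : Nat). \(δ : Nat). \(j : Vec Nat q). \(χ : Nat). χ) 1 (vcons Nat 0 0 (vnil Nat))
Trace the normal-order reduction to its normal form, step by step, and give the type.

normal-order reduction:
  elimVec Nat (\(κ : Nat). \(τ : Vec Nat κ). Nat) 3 (\(q : Nat). \(δ : Nat). \(j : Vec Nat q). \(χ : Nat). χ) 1 (vcons Nat 0 0 (vnil Nat))
  ~> (\(κ : Nat). \(τ : Nat). \(q : Vec Nat κ). \(δ : Nat). δ) 0 0 (vnil Nat) (elimVec Nat (\(j : Nat). \(χ : Vec Nat j). Nat) 3 (\(z : Nat). \(s : Nat). \(ψ : Vec Nat z). \(σ : Nat). σ) 0 (vnil Nat))
  ~> (\(κ : Nat). \(τ : Vec Nat 0). \(q : Nat). q) 0 (vnil Nat) (elimVec Nat (\(δ : Nat). \(j : Vec Nat δ). Nat) 3 (\(χ : Nat). \(z : Nat). \(s : Vec Nat χ). \(ψ : Nat). ψ) 0 (vnil Nat))
  ~> (\(κ : Vec Nat 0). \(τ : Nat). τ) (vnil Nat) (elimVec Nat (\(q : Nat). \(δ : Vec Nat q). Nat) 3 (\(j : Nat). \(χ : Nat). \(z : Vec Nat j). \(s : Nat). s) 0 (vnil Nat))
  ~> (\(κ : Nat). κ) (elimVec Nat (\(τ : Nat). \(q : Vec Nat τ). Nat) 3 (\(δ : Nat). \(j : Nat). \(χ : Vec Nat δ). \(z : Nat). z) 0 (vnil Nat))
  ~> elimVec Nat (\(κ : Nat). \(τ : Vec Nat κ). Nat) 3 (\(q : Nat). \(δ : Nat). \(j : Vec Nat q). \(χ : Nat). χ) 0 (vnil Nat)
  ~> 3
the term's type:
  Nat


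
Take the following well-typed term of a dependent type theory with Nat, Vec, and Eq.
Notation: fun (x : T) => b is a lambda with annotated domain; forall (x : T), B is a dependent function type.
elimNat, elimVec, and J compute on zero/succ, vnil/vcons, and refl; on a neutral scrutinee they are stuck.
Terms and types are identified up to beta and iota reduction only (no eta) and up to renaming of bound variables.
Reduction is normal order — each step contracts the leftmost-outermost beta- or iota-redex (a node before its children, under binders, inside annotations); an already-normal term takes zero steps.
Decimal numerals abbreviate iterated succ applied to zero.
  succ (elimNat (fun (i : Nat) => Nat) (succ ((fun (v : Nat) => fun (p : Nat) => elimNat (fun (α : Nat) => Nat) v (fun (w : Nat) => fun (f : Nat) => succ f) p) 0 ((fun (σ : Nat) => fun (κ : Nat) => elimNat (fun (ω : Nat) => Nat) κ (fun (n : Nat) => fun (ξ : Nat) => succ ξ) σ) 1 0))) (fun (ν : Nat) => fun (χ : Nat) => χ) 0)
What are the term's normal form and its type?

reduced normal form:
  3
inferred type:
  Nat
observation: normalization takes exactly 13 steps under the normal-order strategy.


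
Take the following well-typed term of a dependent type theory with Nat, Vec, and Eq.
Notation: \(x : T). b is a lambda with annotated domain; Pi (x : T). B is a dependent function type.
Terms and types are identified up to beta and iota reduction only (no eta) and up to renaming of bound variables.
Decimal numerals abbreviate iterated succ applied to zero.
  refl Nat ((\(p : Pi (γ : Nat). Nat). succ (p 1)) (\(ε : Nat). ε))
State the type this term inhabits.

the term's type:
  Eq Nat 2 2


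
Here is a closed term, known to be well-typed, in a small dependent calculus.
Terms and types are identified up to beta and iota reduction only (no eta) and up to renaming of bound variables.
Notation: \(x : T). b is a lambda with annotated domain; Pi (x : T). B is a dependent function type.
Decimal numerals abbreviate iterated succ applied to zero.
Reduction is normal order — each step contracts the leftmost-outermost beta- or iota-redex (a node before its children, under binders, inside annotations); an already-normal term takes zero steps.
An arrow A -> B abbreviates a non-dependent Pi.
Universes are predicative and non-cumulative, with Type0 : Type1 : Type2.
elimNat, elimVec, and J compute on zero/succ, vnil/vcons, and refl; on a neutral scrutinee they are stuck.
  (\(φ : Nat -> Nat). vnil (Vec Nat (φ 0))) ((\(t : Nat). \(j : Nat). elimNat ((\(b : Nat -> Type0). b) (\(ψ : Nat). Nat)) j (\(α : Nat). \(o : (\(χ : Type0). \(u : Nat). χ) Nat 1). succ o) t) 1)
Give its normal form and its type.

resulting normal form:
  vnil (Vec Nat 1)
the term's type:
  Vec (Vec Nat 1) 0
observation: 7 normal-order steps separate the term from its normal form.


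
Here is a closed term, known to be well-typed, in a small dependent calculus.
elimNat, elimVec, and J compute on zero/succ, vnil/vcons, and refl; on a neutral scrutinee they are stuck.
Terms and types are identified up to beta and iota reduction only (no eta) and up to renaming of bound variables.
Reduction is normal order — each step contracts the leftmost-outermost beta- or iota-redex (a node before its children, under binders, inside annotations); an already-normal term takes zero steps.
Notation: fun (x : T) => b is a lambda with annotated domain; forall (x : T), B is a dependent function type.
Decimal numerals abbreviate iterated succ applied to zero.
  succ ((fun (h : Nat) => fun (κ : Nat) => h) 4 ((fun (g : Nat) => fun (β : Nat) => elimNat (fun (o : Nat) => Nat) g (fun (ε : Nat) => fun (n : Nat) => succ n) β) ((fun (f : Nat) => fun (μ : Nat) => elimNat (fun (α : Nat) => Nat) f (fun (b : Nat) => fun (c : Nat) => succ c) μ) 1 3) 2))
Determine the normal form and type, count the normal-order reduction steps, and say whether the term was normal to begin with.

normal form:
  5
inferred type:
  Nat
normal-order step count: 2
already normal: no
first redex: a beta-redex


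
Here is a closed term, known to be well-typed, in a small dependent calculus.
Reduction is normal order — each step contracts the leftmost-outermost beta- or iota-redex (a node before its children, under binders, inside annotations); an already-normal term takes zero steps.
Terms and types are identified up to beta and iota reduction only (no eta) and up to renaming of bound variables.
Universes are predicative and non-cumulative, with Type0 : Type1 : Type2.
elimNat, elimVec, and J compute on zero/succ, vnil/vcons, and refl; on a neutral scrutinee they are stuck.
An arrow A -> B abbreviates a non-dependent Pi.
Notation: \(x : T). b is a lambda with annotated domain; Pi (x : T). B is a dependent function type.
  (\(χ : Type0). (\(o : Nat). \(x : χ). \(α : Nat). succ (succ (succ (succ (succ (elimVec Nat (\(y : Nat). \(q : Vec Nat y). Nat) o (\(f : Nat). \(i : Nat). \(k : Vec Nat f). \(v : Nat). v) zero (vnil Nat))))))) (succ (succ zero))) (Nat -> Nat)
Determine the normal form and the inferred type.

resulting normal form:
  \(χ : Nat -> Nat). \(o : Nat). succ (succ (succ (succ (succ (succ (succ zero))))))
type:
  (Nat -> Nat) -> Nat -> Nat


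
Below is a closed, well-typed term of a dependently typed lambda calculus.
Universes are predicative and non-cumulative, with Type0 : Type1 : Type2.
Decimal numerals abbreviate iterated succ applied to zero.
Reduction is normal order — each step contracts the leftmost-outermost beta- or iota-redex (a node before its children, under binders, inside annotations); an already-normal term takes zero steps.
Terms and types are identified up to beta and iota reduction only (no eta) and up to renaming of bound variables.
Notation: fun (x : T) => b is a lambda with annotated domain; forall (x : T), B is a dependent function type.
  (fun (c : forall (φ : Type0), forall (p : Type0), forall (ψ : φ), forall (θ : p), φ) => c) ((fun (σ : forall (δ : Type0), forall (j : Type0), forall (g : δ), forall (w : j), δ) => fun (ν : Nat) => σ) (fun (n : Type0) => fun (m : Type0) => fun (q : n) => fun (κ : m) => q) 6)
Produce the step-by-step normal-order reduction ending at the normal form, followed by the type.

normal-order reduction sequence:
  (fun (c : forall (φ : Type0), forall (p : Type0), forall (ψ : φ), forall (θ : p), φ) => c) ((fun (σ : forall (δ : Type0), forall (j : Type0), forall (g : δ), forall (w : j), δ) => fun (ν : Nat) => σ) (fun (n : Type0) => fun (m : Type0) => fun (q : n) => fun (κ : m) => q) 6)
  ~> (fun (c : forall (φ : Type0), forall (p : Type0), forall (ψ : φ), forall (θ : p), φ) => fun (σ : Nat) => c) (fun (δ : Type0) => fun (j : Type0) => fun (g : δ) => fun (w : j) => g) 6
  ~> (fun (c : Nat) => fun (φ : Type0) => fun (p : Type0) => fun (ψ : φ) => fun (θ : p) => ψ) 6
  ~> fun (c : Type0) => fun (φ : Type0) => fun (p : c) => fun (ψ : φ) => p
inferred type:
  forall (c : Type0), forall (φ : Type0), forall (p : c), forall (ψ : φ), c


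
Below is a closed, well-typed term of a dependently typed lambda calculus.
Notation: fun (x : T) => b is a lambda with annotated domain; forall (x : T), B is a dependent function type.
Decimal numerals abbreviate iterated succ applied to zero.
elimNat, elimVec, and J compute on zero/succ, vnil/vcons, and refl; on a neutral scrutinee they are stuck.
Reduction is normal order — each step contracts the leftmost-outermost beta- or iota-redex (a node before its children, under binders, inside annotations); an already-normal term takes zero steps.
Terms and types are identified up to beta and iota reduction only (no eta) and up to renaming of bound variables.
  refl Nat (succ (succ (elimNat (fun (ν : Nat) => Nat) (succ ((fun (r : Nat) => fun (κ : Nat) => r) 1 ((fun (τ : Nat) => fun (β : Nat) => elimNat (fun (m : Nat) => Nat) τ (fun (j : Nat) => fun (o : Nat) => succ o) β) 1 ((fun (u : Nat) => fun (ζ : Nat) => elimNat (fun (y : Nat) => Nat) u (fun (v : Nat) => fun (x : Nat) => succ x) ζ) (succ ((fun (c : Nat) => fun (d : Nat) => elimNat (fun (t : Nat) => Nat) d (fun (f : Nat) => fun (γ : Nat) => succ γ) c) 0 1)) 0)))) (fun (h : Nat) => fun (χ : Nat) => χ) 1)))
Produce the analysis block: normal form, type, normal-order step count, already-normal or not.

reduced normal form:
  refl Nat 4
inferred type:
  Eq Nat 4 4
steps to reach normal form (normal order): 6
already normal: no
first contracted redex: an elimNat iota-redex


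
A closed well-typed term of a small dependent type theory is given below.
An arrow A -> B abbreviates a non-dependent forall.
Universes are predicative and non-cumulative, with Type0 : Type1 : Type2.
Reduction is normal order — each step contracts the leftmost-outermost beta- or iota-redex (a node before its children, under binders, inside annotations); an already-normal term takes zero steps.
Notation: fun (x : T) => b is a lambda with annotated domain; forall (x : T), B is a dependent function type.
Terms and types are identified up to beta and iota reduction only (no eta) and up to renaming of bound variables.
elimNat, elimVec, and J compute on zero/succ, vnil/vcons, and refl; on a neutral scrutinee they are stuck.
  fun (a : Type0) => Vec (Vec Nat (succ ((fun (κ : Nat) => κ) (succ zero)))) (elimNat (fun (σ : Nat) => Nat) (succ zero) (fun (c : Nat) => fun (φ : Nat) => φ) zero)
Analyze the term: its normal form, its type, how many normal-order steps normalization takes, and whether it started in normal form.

normal form:
  fun (a : Type0) => Vec (Vec Nat (succ (succ zero))) (succ zero)
type:
  Type0 -> Type0
normal-order step count: 2
started in normal form: no
first redex: a beta-redex


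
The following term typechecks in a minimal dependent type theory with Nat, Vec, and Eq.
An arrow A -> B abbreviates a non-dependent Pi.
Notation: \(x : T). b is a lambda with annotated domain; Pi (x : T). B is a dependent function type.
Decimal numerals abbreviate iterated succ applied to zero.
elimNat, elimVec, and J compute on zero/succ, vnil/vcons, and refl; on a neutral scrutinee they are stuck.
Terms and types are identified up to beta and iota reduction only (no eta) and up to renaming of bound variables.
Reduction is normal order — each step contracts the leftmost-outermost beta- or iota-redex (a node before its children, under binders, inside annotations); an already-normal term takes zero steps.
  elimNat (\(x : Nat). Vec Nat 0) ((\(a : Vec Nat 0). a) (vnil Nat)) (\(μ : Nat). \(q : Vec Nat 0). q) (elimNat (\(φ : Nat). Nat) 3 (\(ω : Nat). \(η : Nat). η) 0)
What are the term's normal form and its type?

resulting normal form:
  vnil Nat
type:
  Vec Nat 0
observation: reduction starts at a beta-redex, and 12 normal-order steps reach the normal form.


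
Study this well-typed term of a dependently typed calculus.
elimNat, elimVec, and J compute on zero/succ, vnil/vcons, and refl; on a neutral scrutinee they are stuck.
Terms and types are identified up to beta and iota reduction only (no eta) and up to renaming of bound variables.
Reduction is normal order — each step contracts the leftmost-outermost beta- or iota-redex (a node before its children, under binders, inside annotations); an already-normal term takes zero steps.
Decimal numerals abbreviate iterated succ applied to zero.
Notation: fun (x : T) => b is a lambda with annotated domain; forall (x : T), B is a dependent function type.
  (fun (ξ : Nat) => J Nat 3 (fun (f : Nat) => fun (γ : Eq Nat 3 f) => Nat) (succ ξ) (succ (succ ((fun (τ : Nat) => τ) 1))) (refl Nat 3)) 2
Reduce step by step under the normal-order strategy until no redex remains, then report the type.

reduction (normal order):
  (fun (ξ : Nat) => J Nat 3 (fun (f : Nat) => fun (γ : Eq Nat 3 f) => Nat) (succ ξ) (succ (succ ((fun (τ : Nat) => τ) 1))) (refl Nat 3)) 2
  ~> J Nat 3 (fun (ξ : Nat) => fun (f : Eq Nat 3 ξ) => Nat) 3 (succ (succ ((fun (γ : Nat) => γ) 1))) (refl Nat 3)
  ~> 3
inferred type:
  Nat


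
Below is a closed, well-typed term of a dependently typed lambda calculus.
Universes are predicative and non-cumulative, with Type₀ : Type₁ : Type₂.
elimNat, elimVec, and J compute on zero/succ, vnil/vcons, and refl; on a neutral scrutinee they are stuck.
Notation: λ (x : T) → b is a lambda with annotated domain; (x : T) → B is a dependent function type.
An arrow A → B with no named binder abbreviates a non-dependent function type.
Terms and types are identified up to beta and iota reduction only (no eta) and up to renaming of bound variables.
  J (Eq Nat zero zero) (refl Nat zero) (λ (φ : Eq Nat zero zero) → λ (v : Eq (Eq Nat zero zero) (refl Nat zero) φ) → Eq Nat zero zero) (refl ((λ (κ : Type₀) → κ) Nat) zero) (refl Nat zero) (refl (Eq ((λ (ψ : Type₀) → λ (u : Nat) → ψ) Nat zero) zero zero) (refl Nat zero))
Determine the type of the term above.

type:
  Eq Nat zero zero


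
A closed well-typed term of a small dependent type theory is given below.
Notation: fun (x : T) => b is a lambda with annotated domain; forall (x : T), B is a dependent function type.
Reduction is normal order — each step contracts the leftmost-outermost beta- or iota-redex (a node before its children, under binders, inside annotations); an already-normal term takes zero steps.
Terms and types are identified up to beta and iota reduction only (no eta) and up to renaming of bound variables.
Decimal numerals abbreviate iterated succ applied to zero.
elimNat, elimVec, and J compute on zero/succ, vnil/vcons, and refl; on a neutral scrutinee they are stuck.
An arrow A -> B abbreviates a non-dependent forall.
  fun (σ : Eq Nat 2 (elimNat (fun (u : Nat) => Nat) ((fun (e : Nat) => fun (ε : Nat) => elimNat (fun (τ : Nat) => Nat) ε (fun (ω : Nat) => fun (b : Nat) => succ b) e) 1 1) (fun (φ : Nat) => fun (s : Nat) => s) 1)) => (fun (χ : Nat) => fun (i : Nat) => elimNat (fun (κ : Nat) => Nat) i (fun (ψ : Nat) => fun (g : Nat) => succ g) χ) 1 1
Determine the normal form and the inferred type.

resulting normal form:
  fun (σ : Eq Nat 2 2) => 2
the term's type:
  Eq Nat 2 2 -> Nat


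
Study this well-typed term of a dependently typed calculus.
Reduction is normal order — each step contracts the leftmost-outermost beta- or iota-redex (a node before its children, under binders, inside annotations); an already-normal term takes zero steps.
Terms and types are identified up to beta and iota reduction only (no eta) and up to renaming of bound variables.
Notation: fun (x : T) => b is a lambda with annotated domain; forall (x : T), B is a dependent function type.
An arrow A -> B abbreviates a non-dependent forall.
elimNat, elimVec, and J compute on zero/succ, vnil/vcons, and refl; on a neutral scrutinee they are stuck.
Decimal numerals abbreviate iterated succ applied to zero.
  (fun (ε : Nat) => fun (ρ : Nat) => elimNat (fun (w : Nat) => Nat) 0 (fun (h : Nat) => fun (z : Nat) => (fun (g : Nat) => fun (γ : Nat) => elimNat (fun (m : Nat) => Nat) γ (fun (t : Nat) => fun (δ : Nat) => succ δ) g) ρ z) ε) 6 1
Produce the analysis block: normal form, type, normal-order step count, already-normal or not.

reduced normal form:
  6
inferred type:
  Nat
steps to reach normal form (normal order): 57
term was already normal: no
first redex: a beta-redex


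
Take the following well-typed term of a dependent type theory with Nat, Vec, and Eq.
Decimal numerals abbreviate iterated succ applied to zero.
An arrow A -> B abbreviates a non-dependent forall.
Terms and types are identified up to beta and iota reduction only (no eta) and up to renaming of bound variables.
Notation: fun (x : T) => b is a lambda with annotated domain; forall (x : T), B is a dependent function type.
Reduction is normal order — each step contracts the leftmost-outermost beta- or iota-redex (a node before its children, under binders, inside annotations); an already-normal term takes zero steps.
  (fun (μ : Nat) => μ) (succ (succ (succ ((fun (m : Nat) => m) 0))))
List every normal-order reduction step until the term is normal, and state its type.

normal-order reduction:
  (fun (μ : Nat) => μ) (succ (succ (succ ((fun (m : Nat) => m) 0))))
  ~> succ (succ (succ ((fun (μ : Nat) => μ) 0)))
  ~> 3
type:
  Nat


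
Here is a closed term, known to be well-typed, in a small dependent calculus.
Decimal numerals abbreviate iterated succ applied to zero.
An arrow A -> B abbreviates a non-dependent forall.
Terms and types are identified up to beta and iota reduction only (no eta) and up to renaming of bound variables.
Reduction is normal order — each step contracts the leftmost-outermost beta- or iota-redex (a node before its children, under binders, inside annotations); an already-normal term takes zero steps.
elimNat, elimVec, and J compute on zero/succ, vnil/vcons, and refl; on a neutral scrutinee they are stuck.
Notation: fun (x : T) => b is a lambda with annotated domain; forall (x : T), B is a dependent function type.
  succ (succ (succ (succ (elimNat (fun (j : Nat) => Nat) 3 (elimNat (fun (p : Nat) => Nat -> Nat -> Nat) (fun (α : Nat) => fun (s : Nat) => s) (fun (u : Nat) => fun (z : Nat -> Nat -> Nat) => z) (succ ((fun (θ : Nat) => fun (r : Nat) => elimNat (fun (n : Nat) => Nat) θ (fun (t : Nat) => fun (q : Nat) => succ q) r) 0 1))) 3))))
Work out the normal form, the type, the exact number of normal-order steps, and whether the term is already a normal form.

normal form:
  7
the term's type:
  Nat
reduction steps (normal order): 49
term was already normal: no
first contracted redex: an elimNat iota-redex


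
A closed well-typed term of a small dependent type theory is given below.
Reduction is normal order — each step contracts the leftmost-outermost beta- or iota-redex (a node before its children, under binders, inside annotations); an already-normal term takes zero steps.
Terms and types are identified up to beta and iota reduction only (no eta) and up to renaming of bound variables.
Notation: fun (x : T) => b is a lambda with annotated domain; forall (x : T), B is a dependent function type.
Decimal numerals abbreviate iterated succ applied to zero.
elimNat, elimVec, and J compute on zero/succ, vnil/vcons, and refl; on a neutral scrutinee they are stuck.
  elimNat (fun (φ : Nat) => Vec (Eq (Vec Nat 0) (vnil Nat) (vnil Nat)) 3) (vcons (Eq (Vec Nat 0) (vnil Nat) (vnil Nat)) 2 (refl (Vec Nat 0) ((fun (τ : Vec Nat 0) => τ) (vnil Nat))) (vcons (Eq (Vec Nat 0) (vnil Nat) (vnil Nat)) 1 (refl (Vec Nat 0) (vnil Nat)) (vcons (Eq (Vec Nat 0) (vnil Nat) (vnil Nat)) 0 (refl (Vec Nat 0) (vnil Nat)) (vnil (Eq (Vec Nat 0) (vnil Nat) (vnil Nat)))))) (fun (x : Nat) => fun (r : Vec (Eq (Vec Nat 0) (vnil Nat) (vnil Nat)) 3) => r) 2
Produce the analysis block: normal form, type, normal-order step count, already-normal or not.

resulting normal form:
  vcons (Eq (Vec Nat 0) (vnil Nat) (vnil Nat)) 2 (refl (Vec Nat 0) (vnil Nat)) (vcons (Eq (Vec Nat 0) (vnil Nat) (vnil Nat)) 1 (refl (Vec Nat 0) (vnil Nat)) (vcons (Eq (Vec Nat 0) (vnil Nat) (vnil Nat)) 0 (refl (Vec Nat 0) (vnil Nat)) (vnil (Eq (Vec Nat 0) (vnil Nat) (vnil Nat)))))
the term's type:
  Vec (Eq (Vec Nat 0) (vnil Nat) (vnil Nat)) 3
reduction steps (normal order): 8
started in normal form: no
first redex: an elimNat iota-redex


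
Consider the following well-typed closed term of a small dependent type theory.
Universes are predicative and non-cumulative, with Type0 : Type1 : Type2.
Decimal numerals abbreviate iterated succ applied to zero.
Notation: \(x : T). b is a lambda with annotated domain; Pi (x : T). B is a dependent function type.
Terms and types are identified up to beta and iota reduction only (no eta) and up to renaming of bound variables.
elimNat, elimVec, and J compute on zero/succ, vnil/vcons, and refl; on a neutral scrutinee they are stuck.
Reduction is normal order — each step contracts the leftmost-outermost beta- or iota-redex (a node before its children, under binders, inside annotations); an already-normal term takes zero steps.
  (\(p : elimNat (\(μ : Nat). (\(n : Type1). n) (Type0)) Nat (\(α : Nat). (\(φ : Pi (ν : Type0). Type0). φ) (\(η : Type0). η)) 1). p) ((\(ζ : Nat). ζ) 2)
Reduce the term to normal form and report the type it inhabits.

resulting normal form:
  2
inferred type:
  Nat
observation: 2 normal-order steps normalize the term, beginning with a beta-redex.


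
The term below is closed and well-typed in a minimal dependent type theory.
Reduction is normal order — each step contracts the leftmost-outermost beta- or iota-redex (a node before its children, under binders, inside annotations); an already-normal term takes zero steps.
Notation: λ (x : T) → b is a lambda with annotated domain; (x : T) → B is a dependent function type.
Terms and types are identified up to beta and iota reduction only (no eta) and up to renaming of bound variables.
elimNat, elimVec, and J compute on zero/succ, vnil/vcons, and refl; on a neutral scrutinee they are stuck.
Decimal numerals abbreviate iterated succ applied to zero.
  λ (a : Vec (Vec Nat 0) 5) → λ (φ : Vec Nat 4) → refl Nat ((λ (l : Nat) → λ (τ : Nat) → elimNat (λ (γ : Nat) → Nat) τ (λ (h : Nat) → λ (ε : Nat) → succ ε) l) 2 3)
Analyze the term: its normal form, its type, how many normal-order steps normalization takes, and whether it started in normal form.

normal form:
  λ (a : Vec (Vec Nat 0) 5) → λ (φ : Vec Nat 4) → refl Nat 5
the term's type:
  (a : Vec (Vec Nat 0) 5) → (φ : Vec Nat 4) → Eq Nat 5 5
steps to reach normal form (normal order): 9
term was already normal: no
first contracted redex: a beta-redex


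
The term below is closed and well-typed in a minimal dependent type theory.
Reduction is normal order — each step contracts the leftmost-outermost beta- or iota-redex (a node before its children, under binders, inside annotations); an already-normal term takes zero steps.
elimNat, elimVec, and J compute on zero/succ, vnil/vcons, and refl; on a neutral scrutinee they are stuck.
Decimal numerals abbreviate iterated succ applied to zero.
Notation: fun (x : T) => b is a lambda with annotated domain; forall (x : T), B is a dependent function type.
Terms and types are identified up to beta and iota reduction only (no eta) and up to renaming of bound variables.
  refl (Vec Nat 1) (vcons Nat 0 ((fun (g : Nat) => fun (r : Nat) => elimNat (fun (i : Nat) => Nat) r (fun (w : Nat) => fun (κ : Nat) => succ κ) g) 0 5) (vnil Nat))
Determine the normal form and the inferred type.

resulting normal form:
  refl (Vec Nat 1) (vcons Nat 0 5 (vnil Nat))
the term's type:
  Eq (Vec Nat 1) (vcons Nat 0 5 (vnil Nat)) (vcons Nat 0 5 (vnil Nat))
observation: the first redex contracted is a beta-redex; the normal form is reached in 3 normal-order steps.


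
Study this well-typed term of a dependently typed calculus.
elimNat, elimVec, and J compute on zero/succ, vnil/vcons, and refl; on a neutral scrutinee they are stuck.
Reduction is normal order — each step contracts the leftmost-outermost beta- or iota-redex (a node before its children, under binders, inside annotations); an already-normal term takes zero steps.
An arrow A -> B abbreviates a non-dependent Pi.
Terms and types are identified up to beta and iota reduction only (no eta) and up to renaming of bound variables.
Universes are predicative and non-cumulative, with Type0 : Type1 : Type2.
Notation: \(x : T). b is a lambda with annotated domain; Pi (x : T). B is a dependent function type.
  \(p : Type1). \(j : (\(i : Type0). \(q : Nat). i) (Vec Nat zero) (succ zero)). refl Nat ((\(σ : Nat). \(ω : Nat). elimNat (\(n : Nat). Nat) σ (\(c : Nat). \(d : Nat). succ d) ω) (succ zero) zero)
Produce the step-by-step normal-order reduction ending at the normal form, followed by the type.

reduction (normal order):
  \(p : Type1). \(j : (\(i : Type0). \(q : Nat). i) (Vec Nat zero) (succ zero)). refl Nat ((\(σ : Nat). \(ω : Nat). elimNat (\(n : Nat). Nat) σ (\(c : Nat). \(d : Nat). succ d) ω) (succ zero) zero)
  ~> \(p : Type1). \(j : (\(i : Nat). Vec Nat zero) (succ zero)). refl Nat ((\(q : Nat). \(σ : Nat). elimNat (\(ω : Nat). Nat) q (\(n : Nat). \(c : Nat). succ c) σ) (succ zero) zero)
  ~> \(p : Type1). \(j : Vec Nat zero). refl Nat ((\(i : Nat). \(q : Nat). elimNat (\(σ : Nat). Nat) i (\(ω : Nat). \(n : Nat). succ n) q) (succ zero) zero)
  ~> \(p : Type1). \(j : Vec Nat zero). refl Nat ((\(i : Nat). elimNat (\(q : Nat). Nat) (succ zero) (\(σ : Nat). \(ω : Nat). succ ω) i) zero)
  ~> \(p : Type1). \(j : Vec Nat zero). refl Nat (elimNat (\(i : Nat). Nat) (succ zero) (\(q : Nat). \(σ : Nat). succ σ) zero)
  ~> \(p : Type1). \(j : Vec Nat zero). refl Nat (succ zero)
the term's type:
  Type1 -> Vec Nat zero -> Eq Nat (succ zero) (succ zero)


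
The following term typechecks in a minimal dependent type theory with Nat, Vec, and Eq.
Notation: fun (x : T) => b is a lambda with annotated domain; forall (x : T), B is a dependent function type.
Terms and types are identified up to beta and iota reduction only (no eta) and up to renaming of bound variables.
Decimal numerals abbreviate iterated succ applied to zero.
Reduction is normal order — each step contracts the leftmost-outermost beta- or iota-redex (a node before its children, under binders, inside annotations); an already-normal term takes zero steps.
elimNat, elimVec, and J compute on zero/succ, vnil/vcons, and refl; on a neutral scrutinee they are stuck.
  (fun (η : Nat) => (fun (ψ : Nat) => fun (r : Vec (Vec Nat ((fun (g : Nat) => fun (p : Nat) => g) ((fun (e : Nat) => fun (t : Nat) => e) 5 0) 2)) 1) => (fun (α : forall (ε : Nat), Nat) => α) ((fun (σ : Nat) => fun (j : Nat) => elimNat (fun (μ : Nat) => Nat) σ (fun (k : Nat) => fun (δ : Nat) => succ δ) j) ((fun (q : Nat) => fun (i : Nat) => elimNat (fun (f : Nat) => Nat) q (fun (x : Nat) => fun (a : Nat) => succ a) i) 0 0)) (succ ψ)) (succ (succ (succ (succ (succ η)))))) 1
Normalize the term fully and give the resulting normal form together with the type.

normal form:
  fun (η : Vec (Vec Nat 5) 1) => 7
inferred type:
  forall (η : Vec (Vec Nat 5) 1), Nat


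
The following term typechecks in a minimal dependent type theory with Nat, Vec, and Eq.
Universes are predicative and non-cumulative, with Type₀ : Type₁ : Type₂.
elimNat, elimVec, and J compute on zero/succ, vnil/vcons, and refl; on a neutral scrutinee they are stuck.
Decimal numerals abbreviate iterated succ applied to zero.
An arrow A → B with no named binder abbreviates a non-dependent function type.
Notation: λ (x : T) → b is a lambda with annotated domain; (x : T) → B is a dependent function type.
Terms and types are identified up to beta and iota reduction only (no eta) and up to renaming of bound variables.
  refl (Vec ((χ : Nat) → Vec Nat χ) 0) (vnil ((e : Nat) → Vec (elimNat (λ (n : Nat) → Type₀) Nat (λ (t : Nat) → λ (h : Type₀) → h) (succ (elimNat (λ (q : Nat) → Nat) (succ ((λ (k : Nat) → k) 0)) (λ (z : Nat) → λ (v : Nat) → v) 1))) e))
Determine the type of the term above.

inferred type:
  Eq (Vec ((χ : Nat) → Vec Nat χ) 0) (vnil ((e : Nat) → Vec Nat e)) (vnil ((n : Nat) → Vec Nat n))


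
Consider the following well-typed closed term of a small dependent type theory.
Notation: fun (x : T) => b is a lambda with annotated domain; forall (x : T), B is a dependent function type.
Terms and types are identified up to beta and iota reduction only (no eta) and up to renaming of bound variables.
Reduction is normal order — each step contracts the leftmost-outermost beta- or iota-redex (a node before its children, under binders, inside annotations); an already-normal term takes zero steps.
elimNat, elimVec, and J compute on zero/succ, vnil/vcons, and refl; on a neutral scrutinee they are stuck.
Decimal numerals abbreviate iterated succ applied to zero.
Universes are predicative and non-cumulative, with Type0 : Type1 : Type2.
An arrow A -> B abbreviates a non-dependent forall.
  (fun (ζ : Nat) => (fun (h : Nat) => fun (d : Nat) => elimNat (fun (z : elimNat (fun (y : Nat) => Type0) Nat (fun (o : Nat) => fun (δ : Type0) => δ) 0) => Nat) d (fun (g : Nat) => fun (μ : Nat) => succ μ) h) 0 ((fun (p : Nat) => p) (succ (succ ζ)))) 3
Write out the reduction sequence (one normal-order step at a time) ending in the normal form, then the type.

normal-order reduction sequence:
  (fun (ζ : Nat) => (fun (h : Nat) => fun (d : Nat) => elimNat (fun (z : elimNat (fun (y : Nat) => Type0) Nat (fun (o : Nat) => fun (δ : Type0) => δ) 0) => Nat) d (fun (g : Nat) => fun (μ : Nat) => succ μ) h) 0 ((fun (p : Nat) => p) (succ (succ ζ)))) 3
  ~> (fun (ζ : Nat) => fun (h : Nat) => elimNat (fun (d : elimNat (fun (z : Nat) => Type0) Nat (fun (y : Nat) => fun (o : Type0) => o) 0) => Nat) h (fun (δ : Nat) => fun (g : Nat) => succ g) ζ) 0 ((fun (μ : Nat) => μ) 5)
  ~> (fun (ζ : Nat) => elimNat (fun (h : elimNat (fun (d : Nat) => Type0) Nat (fun (z : Nat) => fun (y : Type0) => y) 0) => Nat) ζ (fun (o : Nat) => fun (δ : Nat) => succ δ) 0) ((fun (g : Nat) => g) 5)
  ~> elimNat (fun (ζ : elimNat (fun (h : Nat) => Type0) Nat (fun (d : Nat) => fun (z : Type0) => z) 0) => Nat) ((fun (y : Nat) => y) 5) (fun (o : Nat) => fun (δ : Nat) => succ δ) 0
  ~> (fun (ζ : Nat) => ζ) 5
  ~> 5
the term's type:
  Nat
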